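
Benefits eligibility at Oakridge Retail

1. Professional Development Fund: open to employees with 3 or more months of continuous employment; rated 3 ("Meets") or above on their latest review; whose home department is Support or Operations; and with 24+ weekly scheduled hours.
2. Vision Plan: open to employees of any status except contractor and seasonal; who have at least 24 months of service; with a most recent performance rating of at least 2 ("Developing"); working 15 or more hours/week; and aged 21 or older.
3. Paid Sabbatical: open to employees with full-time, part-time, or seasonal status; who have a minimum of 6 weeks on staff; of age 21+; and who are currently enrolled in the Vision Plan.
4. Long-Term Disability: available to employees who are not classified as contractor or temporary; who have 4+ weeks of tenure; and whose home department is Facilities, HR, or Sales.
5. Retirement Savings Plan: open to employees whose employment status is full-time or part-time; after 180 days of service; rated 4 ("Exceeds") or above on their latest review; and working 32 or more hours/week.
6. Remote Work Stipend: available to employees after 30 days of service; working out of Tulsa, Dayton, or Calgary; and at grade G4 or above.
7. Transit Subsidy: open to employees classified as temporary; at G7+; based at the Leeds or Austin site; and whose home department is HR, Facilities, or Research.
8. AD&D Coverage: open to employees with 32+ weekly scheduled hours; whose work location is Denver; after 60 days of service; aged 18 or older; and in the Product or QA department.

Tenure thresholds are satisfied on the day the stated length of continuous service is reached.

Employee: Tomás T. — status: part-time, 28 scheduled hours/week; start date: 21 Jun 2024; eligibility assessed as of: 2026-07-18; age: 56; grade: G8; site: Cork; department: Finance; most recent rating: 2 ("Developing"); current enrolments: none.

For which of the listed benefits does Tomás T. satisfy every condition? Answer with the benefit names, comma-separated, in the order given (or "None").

Service from 21 Jun 2024 to 2026-07-18: 757 days.
Professional Development Fund — service 757 days ≥ 3 months (≈90 days) ✓; rating 2 < 3 ✗ → not eligible.
Vision Plan — status part-time ✓ (not excluded); service 757 days ≥ 24 months (≈720 days) ✓; rating 2 ≥ 2 ✓; 28 hrs/wk ≥ 15 ✓; age 56 ≥ 21 ✓ → eligible.
Paid Sabbatical — status part-time ✓; service 757 days ≥ 6 weeks (≈42 days) ✓; age 56 ≥ 21 ✓; not enrolled in Vision Plan ✗ → not eligible.
Long-Term Disability — status part-time ✓ (not excluded); service 757 days ≥ 4 weeks (≈28 days) ✓; dept Finance ✗ → not eligible.
Retirement Savings Plan — status part-time ✓; service 757 days ≥ 180 days ✓; rating 2 < 4 ✗ → not eligible.
Remote Work Stipend — service 757 days ≥ 30 days ✓; site Cork ✗ (not Tulsa, Dayton, or Calgary) → not eligible.
Transit Subsidy — status part-time ✗ (requires temporary) → not eligible.
AD&D Coverage — 28 hrs/wk < 32 ✗ → not eligible.

Vision Plan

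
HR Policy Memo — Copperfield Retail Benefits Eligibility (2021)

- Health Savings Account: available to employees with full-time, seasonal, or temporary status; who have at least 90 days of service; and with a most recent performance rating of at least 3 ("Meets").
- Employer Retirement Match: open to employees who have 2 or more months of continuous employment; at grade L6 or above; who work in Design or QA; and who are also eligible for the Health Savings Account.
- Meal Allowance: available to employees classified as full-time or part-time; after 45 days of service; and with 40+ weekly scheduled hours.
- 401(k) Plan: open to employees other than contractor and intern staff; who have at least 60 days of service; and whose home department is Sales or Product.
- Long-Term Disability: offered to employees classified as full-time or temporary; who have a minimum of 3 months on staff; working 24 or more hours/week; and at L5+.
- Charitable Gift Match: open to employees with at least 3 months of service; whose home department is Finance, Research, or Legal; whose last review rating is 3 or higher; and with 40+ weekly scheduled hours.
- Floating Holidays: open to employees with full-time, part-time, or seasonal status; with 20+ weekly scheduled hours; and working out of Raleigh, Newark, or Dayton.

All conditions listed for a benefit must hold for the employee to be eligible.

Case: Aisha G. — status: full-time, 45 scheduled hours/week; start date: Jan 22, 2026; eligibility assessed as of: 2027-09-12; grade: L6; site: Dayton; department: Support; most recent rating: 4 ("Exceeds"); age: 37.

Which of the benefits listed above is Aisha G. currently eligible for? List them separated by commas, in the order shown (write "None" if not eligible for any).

Service from Jan 22, 2026 to 2027-09-12: 598 days.
Health Savings Account — status full-time ✓; service 598 days ≥ 90 days ✓; rating 4 ≥ 3 ✓ → eligible.
Employer Retirement Match — service 598 days ≥ 2 months (≈60 days) ✓; grade L6 ≥ L6 ✓; dept Support ✗ → not eligible.
Meal Allowance — status full-time ✓; service 598 days ≥ 45 days ✓; 45 hrs/wk ≥ 40 ✓ → eligible.
401(k) Plan — status full-time ✓ (not excluded); service 598 days ≥ 60 days ✓; dept Support ✗ → not eligible.
Long-Term Disability — status full-time ✓; service 598 days ≥ 3 months (≈90 days) ✓; 45 hrs/wk ≥ 24 ✓; grade L6 ≥ L5 ✓ → eligible.
Charitable Gift Match — service 598 days ≥ 3 months (≈90 days) ✓; dept Support ✗ → not eligible.
Floating Holidays — status full-time ✓; 45 hrs/wk ≥ 20 ✓; site Dayton ✓ → eligible.

Health Savings Account, Meal Allowance, Long-Term Disability, Floating Holidays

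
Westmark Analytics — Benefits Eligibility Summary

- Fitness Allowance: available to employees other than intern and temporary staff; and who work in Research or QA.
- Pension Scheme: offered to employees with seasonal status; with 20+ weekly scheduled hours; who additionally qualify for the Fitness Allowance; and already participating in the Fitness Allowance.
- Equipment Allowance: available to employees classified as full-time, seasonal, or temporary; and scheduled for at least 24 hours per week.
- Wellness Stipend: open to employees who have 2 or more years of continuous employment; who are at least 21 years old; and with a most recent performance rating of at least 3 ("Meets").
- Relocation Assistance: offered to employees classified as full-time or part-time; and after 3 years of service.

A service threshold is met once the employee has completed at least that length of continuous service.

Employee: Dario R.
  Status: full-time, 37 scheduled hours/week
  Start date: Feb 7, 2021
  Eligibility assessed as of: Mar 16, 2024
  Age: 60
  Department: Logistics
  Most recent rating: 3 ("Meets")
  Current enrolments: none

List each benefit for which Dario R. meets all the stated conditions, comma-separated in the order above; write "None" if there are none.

Equipment Allowance, Wellness Stipend, Relocation Assistance

Service from Feb 7, 2021 to Mar 16, 2024: 1133 days.
Fitness Allowance — status full-time ✓ (not excluded); dept Logistics ✗ → not eligible.
Pension Scheme — status full-time ✗ (requires seasonal) → not eligible.
Equipment Allowance — status full-time ✓; 37 hrs/wk ≥ 24 ✓ → eligible.
Wellness Stipend — service 1133 days ≥ 2 years (≈730 days) ✓; age 60 ≥ 21 ✓; rating 3 ≥ 3 ✓ → eligible.
Relocation Assistance — status full-time ✓; service 1133 days ≥ 3 years (≈1095 days) ✓ → eligible.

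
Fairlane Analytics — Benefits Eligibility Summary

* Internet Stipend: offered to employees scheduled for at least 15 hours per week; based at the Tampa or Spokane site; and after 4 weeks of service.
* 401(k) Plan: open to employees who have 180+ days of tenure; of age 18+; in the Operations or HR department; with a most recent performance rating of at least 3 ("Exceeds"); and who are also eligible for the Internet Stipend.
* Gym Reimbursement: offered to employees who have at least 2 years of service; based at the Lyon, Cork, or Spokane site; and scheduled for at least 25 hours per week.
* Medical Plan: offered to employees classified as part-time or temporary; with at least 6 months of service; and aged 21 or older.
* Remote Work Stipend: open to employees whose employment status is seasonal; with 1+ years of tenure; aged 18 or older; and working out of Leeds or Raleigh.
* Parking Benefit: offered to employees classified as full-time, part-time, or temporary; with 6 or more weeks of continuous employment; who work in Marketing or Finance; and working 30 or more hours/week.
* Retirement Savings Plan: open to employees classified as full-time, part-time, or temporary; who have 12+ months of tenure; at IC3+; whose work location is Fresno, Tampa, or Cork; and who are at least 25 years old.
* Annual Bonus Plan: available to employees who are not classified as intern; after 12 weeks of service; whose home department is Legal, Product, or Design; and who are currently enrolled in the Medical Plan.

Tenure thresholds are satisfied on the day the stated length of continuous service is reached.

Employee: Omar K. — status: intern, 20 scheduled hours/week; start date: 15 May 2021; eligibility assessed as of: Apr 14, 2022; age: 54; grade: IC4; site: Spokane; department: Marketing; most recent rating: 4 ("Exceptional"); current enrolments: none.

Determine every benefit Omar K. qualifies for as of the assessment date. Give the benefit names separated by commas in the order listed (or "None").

Service from 15 May 2021 to Apr 14, 2022: 334 days.
Internet Stipend — 20 hrs/wk ≥ 15 ✓; site Spokane ✓; service 334 days ≥ 4 weeks (≈28 days) ✓ → eligible.
401(k) Plan — service 334 days ≥ 180 days ✓; age 54 ≥ 18 ✓; dept Marketing ✗ → not eligible.
Gym Reimbursement — service 334 days < 2 years (≈730 days) ✗ → not eligible.
Medical Plan — status intern ✗ (requires part-time or temporary) → not eligible.
Remote Work Stipend — status intern ✗ (requires seasonal) → not eligible.
Parking Benefit — status intern ✗ (requires full-time, part-time, or temporary) → not eligible.
Retirement Savings Plan — status intern ✗ (requires full-time, part-time, or temporary) → not eligible.
Annual Bonus Plan — status intern ✗ (excluded) → not eligible.

Internet Stipend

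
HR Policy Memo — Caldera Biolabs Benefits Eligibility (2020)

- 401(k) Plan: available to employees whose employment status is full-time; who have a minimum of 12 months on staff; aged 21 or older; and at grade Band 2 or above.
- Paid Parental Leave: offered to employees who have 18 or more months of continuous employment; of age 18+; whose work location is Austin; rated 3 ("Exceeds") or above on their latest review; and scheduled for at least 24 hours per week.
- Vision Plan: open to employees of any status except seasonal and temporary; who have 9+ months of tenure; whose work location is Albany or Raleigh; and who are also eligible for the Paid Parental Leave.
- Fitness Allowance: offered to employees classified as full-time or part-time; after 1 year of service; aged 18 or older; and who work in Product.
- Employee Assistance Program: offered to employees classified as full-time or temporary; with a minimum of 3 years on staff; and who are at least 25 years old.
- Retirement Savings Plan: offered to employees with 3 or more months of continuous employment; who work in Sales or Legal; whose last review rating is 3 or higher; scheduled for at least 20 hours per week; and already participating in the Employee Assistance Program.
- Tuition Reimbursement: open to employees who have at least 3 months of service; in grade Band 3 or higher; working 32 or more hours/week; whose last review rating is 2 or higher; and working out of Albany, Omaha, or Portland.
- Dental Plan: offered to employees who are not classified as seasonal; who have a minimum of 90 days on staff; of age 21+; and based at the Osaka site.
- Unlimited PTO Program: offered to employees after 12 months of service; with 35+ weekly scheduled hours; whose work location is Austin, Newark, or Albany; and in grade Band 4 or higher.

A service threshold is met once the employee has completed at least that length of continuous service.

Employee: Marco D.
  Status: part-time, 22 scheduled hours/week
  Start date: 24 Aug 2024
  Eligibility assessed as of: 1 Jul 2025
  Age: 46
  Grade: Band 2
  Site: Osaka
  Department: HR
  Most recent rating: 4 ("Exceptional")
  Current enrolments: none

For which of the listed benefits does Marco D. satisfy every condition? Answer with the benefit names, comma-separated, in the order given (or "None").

Service from 24 Aug 2024 to 1 Jul 2025: 311 days.
401(k) Plan — status part-time ✗ (requires full-time) → not eligible.
Paid Parental Leave — service 311 days < 18 months (≈540 days) ✗ → not eligible.
Vision Plan — status part-time ✓ (not excluded); service 311 days ≥ 9 months (≈270 days) ✓; site Osaka ✗ (not Albany or Raleigh) → not eligible.
Fitness Allowance — status part-time ✓; service 311 days < 1 year (≈365 days) ✗ → not eligible.
Employee Assistance Program — status part-time ✗ (requires full-time or temporary) → not eligible.
Retirement Savings Plan — service 311 days ≥ 3 months (≈90 days) ✓; dept HR ✗ → not eligible.
Tuition Reimbursement — service 311 days ≥ 3 months (≈90 days) ✓; grade Band 2 < Band 3 ✗ → not eligible.
Dental Plan — status part-time ✓ (not excluded); service 311 days ≥ 90 days ✓; age 46 ≥ 21 ✓; site Osaka ✓ → eligible.
Unlimited PTO Program — service 311 days < 12 months (≈360 days) ✗ → not eligible.

Dental Plan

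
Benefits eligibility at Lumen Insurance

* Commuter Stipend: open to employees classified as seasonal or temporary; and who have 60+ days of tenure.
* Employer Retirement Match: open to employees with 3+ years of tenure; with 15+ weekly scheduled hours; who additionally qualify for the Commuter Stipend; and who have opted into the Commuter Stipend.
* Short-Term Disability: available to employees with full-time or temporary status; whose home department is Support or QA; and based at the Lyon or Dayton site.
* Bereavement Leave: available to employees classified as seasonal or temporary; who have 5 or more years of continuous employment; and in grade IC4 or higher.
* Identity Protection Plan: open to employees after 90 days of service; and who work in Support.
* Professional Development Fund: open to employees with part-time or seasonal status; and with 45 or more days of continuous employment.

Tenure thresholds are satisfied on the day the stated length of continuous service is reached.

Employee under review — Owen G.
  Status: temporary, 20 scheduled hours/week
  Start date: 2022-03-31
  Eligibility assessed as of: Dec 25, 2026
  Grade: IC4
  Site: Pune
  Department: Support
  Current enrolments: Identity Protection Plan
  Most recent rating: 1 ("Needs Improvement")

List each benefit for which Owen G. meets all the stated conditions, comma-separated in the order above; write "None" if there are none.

Service from 2022-03-31 to Dec 25, 2026: 1730 days.
Commuter Stipend — status temporary ✓; service 1730 days ≥ 60 days ✓ → eligible.
Employer Retirement Match — service 1730 days ≥ 3 years (≈1095 days) ✓; 20 hrs/wk ≥ 15 ✓; eligible for Commuter Stipend ✓; not enrolled in Commuter Stipend ✗ → not eligible.
Short-Term Disability — status temporary ✓; dept Support ✓; site Pune ✗ (not Lyon or Dayton) → not eligible.
Bereavement Leave — status temporary ✓; service 1730 days < 5 years (≈1825 days) ✗ → not eligible.
Identity Protection Plan — service 1730 days ≥ 90 days ✓; dept Support ✓ → eligible.
Professional Development Fund — status temporary ✗ (requires part-time or seasonal) → not eligible.

Commuter Stipend, Identity Protection Plan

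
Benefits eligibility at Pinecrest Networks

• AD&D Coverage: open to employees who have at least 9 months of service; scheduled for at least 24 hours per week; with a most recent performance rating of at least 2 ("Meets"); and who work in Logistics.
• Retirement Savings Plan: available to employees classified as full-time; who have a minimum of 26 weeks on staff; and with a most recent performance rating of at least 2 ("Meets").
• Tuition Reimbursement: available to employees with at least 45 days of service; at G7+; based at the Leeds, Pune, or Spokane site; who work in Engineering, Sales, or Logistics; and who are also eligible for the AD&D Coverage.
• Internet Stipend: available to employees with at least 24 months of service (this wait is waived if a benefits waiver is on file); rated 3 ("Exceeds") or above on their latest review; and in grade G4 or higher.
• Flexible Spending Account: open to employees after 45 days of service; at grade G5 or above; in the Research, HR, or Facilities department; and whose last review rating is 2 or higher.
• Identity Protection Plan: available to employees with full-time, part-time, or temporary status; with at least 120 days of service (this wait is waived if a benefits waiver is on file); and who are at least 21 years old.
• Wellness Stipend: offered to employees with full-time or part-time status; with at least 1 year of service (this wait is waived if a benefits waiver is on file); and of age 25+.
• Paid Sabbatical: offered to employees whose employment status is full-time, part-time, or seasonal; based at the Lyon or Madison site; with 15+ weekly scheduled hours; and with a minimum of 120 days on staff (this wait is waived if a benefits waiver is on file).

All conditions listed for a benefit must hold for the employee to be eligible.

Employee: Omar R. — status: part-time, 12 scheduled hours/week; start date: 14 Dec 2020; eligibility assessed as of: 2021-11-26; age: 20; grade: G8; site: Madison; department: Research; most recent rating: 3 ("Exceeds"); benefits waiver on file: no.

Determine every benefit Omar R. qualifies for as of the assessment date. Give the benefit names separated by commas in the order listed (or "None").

Service from 14 Dec 2020 to 2021-11-26: 347 days.
AD&D Coverage — service 347 days ≥ 9 months (≈270 days) ✓; 12 hrs/wk < 24 ✗ → not eligible.
Retirement Savings Plan — status part-time ✗ (requires full-time) → not eligible.
Tuition Reimbursement — service 347 days ≥ 45 days ✓; grade G8 ≥ G7 ✓; site Madison ✗ (not Leeds, Pune, or Spokane) → not eligible.
Internet Stipend — no waiver, service 347 days < 24 months (≈720 days) ✗ → not eligible.
Flexible Spending Account — service 347 days ≥ 45 days ✓; grade G8 ≥ G5 ✓; dept Research ✓; rating 3 ≥ 2 ✓ → eligible.
Identity Protection Plan — status part-time ✓; no waiver, service 347 days ≥ 120 days ✓; age 20 < 21 ✗ → not eligible.
Wellness Stipend — status part-time ✓; no waiver, service 347 days < 1 year (≈365 days) ✗ → not eligible.
Paid Sabbatical — status part-time ✓; site Madison ✓; 12 hrs/wk < 15 ✗ → not eligible.

Flexible Spending Account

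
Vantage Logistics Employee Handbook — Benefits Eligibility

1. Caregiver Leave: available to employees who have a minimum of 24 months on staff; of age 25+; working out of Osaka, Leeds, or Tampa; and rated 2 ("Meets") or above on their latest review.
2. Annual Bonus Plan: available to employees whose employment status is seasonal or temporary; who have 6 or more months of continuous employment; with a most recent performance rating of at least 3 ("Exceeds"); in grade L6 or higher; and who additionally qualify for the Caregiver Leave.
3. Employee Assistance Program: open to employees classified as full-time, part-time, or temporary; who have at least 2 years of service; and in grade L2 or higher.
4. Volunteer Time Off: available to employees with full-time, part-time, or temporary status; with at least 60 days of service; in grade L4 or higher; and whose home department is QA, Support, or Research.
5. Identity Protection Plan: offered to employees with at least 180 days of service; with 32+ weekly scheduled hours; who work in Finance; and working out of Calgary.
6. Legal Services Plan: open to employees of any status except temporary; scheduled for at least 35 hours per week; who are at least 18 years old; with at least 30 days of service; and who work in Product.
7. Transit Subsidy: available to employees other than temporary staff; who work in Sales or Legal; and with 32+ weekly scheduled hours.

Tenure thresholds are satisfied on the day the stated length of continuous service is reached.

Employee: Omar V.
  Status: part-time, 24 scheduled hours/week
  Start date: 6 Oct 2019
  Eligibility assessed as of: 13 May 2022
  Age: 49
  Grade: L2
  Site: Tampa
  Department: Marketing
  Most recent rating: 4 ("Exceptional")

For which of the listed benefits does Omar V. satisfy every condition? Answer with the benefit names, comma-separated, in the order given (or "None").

Service from 6 Oct 2019 to 13 May 2022: 950 days.
Caregiver Leave — service 950 days ≥ 24 months (≈720 days) ✓; age 49 ≥ 25 ✓; site Tampa ✓; rating 4 ≥ 2 ✓ → eligible.
Annual Bonus Plan — status part-time ✗ (requires seasonal or temporary) → not eligible.
Employee Assistance Program — status part-time ✓; service 950 days ≥ 2 years (≈730 days) ✓; grade L2 ≥ L2 ✓ → eligible.
Volunteer Time Off — status part-time ✓; service 950 days ≥ 60 days ✓; grade L2 < L4 ✗ → not eligible.
Identity Protection Plan — service 950 days ≥ 180 days ✓; 24 hrs/wk < 32 ✗ → not eligible.
Legal Services Plan — status part-time ✓ (not excluded); 24 hrs/wk < 35 ✗ → not eligible.
Transit Subsidy — status part-time ✓ (not excluded); dept Marketing ✗ → not eligible.

Caregiver Leave, Employee Assistance Program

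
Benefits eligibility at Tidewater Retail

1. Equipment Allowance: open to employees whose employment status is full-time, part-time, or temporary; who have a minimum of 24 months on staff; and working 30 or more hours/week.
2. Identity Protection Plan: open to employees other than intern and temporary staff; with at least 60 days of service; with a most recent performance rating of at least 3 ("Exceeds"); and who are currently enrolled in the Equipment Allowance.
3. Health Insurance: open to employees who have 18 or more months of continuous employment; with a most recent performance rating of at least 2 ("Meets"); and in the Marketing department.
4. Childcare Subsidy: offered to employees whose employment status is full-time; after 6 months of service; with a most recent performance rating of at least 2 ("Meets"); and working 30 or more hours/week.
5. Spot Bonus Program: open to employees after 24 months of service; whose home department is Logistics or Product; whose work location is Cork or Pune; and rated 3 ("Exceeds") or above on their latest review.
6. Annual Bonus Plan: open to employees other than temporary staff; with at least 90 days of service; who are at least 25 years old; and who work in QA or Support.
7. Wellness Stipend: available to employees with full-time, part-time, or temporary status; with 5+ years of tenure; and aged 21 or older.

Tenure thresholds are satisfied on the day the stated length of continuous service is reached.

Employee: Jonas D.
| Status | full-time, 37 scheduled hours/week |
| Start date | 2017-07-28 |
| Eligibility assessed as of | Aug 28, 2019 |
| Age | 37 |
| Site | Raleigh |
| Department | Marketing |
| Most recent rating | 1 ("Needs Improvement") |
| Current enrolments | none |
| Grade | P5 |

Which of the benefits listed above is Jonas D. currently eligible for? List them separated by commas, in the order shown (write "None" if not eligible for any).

Equipment Allowance

Service from 2017-07-28 to Aug 28, 2019: 761 days.
Equipment Allowance — status full-time ✓; service 761 days ≥ 24 months (≈720 days) ✓; 37 hrs/wk ≥ 30 ✓ → eligible.
Identity Protection Plan — status full-time ✓ (not excluded); service 761 days ≥ 60 days ✓; rating 1 < 3 ✗ → not eligible.
Health Insurance — service 761 days ≥ 18 months (≈540 days) ✓; rating 1 < 2 ✗ → not eligible.
Childcare Subsidy — status full-time ✓; service 761 days ≥ 6 months (≈180 days) ✓; rating 1 < 2 ✗ → not eligible.
Spot Bonus Program — service 761 days ≥ 24 months (≈720 days) ✓; dept Marketing ✗ → not eligible.
Annual Bonus Plan — status full-time ✓ (not excluded); service 761 days ≥ 90 days ✓; age 37 ≥ 25 ✓; dept Marketing ✗ → not eligible.
Wellness Stipend — status full-time ✓; service 761 days < 5 years (≈1825 days) ✗ → not eligible.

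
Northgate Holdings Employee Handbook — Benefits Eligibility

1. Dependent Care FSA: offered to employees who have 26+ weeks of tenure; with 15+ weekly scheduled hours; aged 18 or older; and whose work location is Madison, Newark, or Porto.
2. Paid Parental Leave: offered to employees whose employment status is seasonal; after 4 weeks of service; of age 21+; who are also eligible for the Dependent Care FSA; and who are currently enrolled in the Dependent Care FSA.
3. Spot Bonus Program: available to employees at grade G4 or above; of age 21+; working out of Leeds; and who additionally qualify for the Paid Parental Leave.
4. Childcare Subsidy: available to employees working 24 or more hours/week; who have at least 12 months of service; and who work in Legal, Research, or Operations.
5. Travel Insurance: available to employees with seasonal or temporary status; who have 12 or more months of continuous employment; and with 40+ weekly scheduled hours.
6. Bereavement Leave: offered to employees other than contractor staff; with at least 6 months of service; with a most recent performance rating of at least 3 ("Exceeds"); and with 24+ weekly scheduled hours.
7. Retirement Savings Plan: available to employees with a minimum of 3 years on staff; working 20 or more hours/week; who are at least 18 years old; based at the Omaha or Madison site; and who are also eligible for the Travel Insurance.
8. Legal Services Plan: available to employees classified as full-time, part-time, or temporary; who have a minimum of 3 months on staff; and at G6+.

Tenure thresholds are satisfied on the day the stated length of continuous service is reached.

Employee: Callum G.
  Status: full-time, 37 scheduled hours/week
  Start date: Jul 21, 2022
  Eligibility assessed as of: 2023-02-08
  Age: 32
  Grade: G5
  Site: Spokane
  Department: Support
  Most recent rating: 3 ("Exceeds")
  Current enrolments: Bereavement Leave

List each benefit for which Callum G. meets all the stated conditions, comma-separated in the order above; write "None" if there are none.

Service from Jul 21, 2022 to 2023-02-08: 202 days.
Dependent Care FSA — service 202 days ≥ 26 weeks (≈182 days) ✓; 37 hrs/wk ≥ 15 ✓; age 32 ≥ 18 ✓; site Spokane ✗ (not Madison, Newark, or Porto) → not eligible.
Paid Parental Leave — status full-time ✗ (requires seasonal) → not eligible.
Spot Bonus Program — grade G5 ≥ G4 ✓; age 32 ≥ 21 ✓; site Spokane ✗ (not Leeds) → not eligible.
Childcare Subsidy — 37 hrs/wk ≥ 24 ✓; service 202 days < 12 months (≈360 days) ✗ → not eligible.
Travel Insurance — status full-time ✗ (requires seasonal or temporary) → not eligible.
Bereavement Leave — status full-time ✓ (not excluded); service 202 days ≥ 6 months (≈180 days) ✓; rating 3 ≥ 3 ✓; 37 hrs/wk ≥ 24 ✓ → eligible.
Retirement Savings Plan — service 202 days < 3 years (≈1095 days) ✗ → not eligible.
Legal Services Plan — status full-time ✓; service 202 days ≥ 3 months (≈90 days) ✓; grade G5 < G6 ✗ → not eligible.

Bereavement Leave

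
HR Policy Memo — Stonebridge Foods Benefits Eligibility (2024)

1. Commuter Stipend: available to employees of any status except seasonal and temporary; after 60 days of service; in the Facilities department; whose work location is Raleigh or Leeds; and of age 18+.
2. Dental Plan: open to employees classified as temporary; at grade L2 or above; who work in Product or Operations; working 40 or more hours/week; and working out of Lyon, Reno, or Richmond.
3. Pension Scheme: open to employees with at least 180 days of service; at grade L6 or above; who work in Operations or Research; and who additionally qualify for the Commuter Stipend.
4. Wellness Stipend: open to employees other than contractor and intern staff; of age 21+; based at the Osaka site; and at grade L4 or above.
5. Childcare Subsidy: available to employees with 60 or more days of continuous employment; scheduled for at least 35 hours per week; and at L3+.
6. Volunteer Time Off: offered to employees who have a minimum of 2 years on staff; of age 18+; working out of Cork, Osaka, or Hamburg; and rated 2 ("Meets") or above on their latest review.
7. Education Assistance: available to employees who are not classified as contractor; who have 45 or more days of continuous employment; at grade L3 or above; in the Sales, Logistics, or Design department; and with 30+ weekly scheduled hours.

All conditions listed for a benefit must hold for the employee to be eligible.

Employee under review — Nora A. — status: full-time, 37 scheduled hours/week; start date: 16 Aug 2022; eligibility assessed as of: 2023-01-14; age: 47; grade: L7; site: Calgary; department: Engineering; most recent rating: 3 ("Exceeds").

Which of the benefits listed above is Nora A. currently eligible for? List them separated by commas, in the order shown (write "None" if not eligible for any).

Service from 16 Aug 2022 to 2023-01-14: 151 days.
Commuter Stipend — status full-time ✓ (not excluded); service 151 days ≥ 60 days ✓; dept Engineering ✗ → not eligible.
Dental Plan — status full-time ✗ (requires temporary) → not eligible.
Pension Scheme — service 151 days < 180 days ✗ → not eligible.
Wellness Stipend — status full-time ✓ (not excluded); age 47 ≥ 21 ✓; site Calgary ✗ (not Osaka) → not eligible.
Childcare Subsidy — service 151 days ≥ 60 days ✓; 37 hrs/wk ≥ 35 ✓; grade L7 ≥ L3 ✓ → eligible.
Volunteer Time Off — service 151 days < 2 years (≈730 days) ✗ → not eligible.
Education Assistance — status full-time ✓ (not excluded); service 151 days ≥ 45 days ✓; grade L7 ≥ L3 ✓; dept Engineering ✗ → not eligible.

Childcare Subsidy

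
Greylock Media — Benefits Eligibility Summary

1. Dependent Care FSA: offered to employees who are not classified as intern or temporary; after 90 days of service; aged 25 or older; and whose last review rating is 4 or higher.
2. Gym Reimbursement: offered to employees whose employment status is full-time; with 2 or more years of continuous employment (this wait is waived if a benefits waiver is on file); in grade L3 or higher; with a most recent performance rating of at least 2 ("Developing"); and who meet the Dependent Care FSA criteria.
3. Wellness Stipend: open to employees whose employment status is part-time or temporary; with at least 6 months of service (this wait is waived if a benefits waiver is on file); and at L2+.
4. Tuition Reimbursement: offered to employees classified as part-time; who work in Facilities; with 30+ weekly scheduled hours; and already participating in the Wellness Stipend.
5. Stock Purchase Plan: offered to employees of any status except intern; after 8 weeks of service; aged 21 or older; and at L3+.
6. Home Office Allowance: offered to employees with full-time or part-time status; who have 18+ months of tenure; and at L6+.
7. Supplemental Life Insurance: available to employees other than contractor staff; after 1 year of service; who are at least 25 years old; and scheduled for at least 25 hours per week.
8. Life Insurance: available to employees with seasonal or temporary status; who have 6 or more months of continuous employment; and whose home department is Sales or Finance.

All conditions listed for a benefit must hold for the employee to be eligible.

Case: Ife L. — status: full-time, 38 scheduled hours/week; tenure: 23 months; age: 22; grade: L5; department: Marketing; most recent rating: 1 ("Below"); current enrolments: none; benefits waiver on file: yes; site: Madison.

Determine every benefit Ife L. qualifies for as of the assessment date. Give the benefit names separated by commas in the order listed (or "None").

Dependent Care FSA — status full-time ✓ (not excluded); service 23 months ≥ 90 days ✓; age 22 < 25 ✗ → not eligible.
Gym Reimbursement — status full-time ✓; benefits waiver on file ✓; grade L5 ≥ L3 ✓; rating 1 < 2 ✗ → not eligible.
Wellness Stipend — status full-time ✗ (requires part-time or temporary) → not eligible.
Tuition Reimbursement — status full-time ✗ (requires part-time) → not eligible.
Stock Purchase Plan — status full-time ✓ (not excluded); service 23 months ≥ 8 weeks (≈56 days) ✓; age 22 ≥ 21 ✓; grade L5 ≥ L3 ✓ → eligible.
Home Office Allowance — status full-time ✓; service 23 months ≥ 18 months ✓; grade L5 < L6 ✗ → not eligible.
Supplemental Life Insurance — status full-time ✓ (not excluded); service 23 months ≥ 1 year (≈365 days) ✓; age 22 < 25 ✗ → not eligible.
Life Insurance — status full-time ✗ (requires seasonal or temporary) → not eligible.

Stock Purchase Plan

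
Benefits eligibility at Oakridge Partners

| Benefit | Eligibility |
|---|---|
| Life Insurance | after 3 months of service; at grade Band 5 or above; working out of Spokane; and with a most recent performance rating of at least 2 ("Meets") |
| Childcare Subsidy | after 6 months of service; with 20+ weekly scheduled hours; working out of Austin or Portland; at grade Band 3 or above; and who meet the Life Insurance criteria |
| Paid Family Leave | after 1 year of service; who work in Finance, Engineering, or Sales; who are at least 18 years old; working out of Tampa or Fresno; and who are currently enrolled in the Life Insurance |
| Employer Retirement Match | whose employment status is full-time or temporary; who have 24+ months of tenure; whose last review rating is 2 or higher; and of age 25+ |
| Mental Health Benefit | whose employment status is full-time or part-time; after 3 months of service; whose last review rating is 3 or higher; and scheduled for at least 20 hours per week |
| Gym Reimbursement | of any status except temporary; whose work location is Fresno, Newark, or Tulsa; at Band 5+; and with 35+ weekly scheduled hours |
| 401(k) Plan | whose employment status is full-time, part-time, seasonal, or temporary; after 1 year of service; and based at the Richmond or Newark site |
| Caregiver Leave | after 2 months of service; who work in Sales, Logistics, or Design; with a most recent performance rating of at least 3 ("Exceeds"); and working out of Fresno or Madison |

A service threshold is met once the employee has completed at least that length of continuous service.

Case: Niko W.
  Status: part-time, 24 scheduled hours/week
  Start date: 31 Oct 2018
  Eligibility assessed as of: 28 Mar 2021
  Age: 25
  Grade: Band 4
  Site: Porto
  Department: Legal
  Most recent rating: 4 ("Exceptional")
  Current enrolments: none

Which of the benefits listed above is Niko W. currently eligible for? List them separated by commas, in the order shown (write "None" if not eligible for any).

Service from 31 Oct 2018 to 28 Mar 2021: 879 days.
Life Insurance — service 879 days ≥ 3 months (≈90 days) ✓; grade Band 4 < Band 5 ✗ → not eligible.
Childcare Subsidy — service 879 days ≥ 6 months (≈180 days) ✓; 24 hrs/wk ≥ 20 ✓; site Porto ✗ (not Austin or Portland) → not eligible.
Paid Family Leave — service 879 days ≥ 1 year (≈365 days) ✓; dept Legal ✗ → not eligible.
Employer Retirement Match — status part-time ✗ (requires full-time or temporary) → not eligible.
Mental Health Benefit — status part-time ✓; service 879 days ≥ 3 months (≈90 days) ✓; rating 4 ≥ 3 ✓; 24 hrs/wk ≥ 20 ✓ → eligible.
Gym Reimbursement — status part-time ✓ (not excluded); site Porto ✗ (not Fresno, Newark, or Tulsa) → not eligible.
401(k) Plan — status part-time ✓; service 879 days ≥ 1 year (≈365 days) ✓; site Porto ✗ (not Richmond or Newark) → not eligible.
Caregiver Leave — service 879 days ≥ 2 months (≈60 days) ✓; dept Legal ✗ → not eligible.

Mental Health Benefit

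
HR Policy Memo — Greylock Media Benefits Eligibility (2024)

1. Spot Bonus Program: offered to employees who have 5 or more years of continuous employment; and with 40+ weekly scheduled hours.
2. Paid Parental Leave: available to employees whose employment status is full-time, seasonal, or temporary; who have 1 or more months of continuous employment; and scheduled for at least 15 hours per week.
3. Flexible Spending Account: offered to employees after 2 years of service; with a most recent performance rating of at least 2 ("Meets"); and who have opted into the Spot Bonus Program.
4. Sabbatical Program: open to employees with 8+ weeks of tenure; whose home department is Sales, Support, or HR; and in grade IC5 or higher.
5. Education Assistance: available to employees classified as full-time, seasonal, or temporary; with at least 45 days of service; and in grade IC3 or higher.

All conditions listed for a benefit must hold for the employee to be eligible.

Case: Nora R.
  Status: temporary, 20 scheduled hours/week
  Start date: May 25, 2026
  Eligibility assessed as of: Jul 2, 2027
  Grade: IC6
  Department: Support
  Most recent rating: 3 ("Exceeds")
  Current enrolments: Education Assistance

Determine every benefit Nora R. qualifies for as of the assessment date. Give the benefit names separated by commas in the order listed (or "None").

Service from May 25, 2026 to Jul 2, 2027: 403 days.
Spot Bonus Program — service 403 days < 5 years (≈1825 days) ✗ → not eligible.
Paid Parental Leave — status temporary ✓; service 403 days ≥ 1 month (≈30 days) ✓; 20 hrs/wk ≥ 15 ✓ → eligible.
Flexible Spending Account — service 403 days < 2 years (≈730 days) ✗ → not eligible.
Sabbatical Program — service 403 days ≥ 8 weeks (≈56 days) ✓; dept Support ✓; grade IC6 ≥ IC5 ✓ → eligible.
Education Assistance — status temporary ✓; service 403 days ≥ 45 days ✓; grade IC6 ≥ IC3 ✓ → eligible.

Paid Parental Leave, Sabbatical Program, Education Assistance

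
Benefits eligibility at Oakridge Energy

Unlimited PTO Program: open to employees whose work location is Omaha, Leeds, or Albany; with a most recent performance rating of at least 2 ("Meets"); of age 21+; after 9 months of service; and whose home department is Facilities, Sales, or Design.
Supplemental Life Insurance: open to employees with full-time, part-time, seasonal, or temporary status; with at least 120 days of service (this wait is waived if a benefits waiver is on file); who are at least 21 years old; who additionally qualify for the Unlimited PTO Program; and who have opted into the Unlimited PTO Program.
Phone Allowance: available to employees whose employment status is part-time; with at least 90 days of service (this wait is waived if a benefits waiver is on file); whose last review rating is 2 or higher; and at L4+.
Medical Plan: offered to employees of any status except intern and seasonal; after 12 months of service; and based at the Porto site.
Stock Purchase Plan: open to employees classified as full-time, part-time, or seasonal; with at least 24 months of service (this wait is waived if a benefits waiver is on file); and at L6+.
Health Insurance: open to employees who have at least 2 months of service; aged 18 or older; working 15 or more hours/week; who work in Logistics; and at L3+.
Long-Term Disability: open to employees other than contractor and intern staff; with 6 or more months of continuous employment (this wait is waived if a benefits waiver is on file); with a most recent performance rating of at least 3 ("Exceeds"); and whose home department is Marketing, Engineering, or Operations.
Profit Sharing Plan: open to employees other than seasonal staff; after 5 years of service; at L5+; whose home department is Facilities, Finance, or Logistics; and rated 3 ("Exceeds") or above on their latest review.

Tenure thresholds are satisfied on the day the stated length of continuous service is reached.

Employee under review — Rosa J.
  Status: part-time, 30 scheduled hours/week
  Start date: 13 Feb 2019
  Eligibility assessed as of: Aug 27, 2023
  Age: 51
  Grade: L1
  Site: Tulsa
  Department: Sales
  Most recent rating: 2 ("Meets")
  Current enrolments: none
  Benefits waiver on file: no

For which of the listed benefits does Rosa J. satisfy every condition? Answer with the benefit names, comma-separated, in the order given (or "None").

None

Service from 13 Feb 2019 to Aug 27, 2023: 1656 days.
Unlimited PTO Program — site Tulsa ✗ (not Omaha, Leeds, or Albany) → not eligible.
Supplemental Life Insurance — status part-time ✓; no waiver, service 1656 days ≥ 120 days ✓; age 51 ≥ 21 ✓; not eligible for Unlimited PTO Program ✗ → not eligible.
Phone Allowance — status part-time ✓; no waiver, service 1656 days ≥ 90 days ✓; rating 2 ≥ 2 ✓; grade L1 < L4 ✗ → not eligible.
Medical Plan — status part-time ✓ (not excluded); service 1656 days ≥ 12 months (≈360 days) ✓; site Tulsa ✗ (not Porto) → not eligible.
Stock Purchase Plan — status part-time ✓; no waiver, service 1656 days ≥ 24 months (≈720 days) ✓; grade L1 < L6 ✗ → not eligible.
Health Insurance — service 1656 days ≥ 2 months (≈60 days) ✓; age 51 ≥ 18 ✓; 30 hrs/wk ≥ 15 ✓; dept Sales ✗ → not eligible.
Long-Term Disability — status part-time ✓ (not excluded); no waiver, service 1656 days ≥ 6 months (≈180 days) ✓; rating 2 < 3 ✗ → not eligible.
Profit Sharing Plan — status part-time ✓ (not excluded); service 1656 days < 5 years (≈1825 days) ✗ → not eligible.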